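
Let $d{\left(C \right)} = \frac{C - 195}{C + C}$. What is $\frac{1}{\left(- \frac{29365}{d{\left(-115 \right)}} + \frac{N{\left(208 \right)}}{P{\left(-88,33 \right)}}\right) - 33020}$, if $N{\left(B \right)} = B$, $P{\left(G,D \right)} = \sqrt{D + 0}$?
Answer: $- \frac{1738092345}{95259473440721} - \frac{199888 \sqrt{33}}{95259473440721} \approx -1.8258 \cdot 10^{-5}$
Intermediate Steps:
$P{\left(G,D \right)} = \sqrt{D}$
$d{\left(C \right)} = \frac{-195 + C}{2 C}$
$\frac{1}{\left(- \frac{29365}{d{\left(-115 \right)}} + \frac{N{\left(208 \right)}}{P{\left(-88,33 \right)}}\right) - 33020} = \frac{1}{\left(- \frac{29365}{\frac{1}{2} \frac{1}{-115} \left(-195 - 115\right)} + \frac{208}{\sqrt{33}}\right) - 33020} = \frac{1}{\left(- \frac{29365}{\frac{1}{2} \left(- \frac{1}{115}\right) \left(-310\right)} + 208 \frac{\sqrt{33}}{33}\right) - 33020} = \frac{1}{\left(- \frac{29365}{\frac{31}{23}} + \frac{208 \sqrt{33}}{33}\right) - 33020} = \frac{1}{\left(\left(-29365\right) \frac{23}{31} + \frac{208 \sqrt{33}}{33}\right) - 33020} = \frac{1}{\left(- \frac{675395}{31} + \frac{208 \sqrt{33}}{33}\right) - 33020} = \frac{1}{- \frac{1699015}{31} + \frac{208 \sqrt{33}}{33}}$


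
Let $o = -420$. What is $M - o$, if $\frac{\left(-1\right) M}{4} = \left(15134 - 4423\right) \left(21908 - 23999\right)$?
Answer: $89587224$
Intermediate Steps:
$M = 89586804$ ($M = - 4 \left(15134 - 4423\right) \left(21908 - 23999\right) = - 4 \cdot 10711 \left(-2091\right) = \left(-4\right) \left(-22396701\right) = 89586804$)
$M - o = 89586804 - -420 = 89586804 + 420 = 89587224$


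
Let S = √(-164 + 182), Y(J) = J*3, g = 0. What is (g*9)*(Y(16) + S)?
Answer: 0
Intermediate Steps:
Y(J) = 3*J
S = 3*√2 (S = √18 = 3*√2 ≈ 4.2426)
(g*9)*(Y(16) + S) = (0*9)*(3*16 + 3*√2) = 0*(48 + 3*√2) = 0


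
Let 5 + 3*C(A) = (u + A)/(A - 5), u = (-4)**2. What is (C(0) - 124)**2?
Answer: 3613801/225 ≈ 16061.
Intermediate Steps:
u = 16
C(A) = -5/3 + (16 + A)/(3*(-5 + A)) (C(A) = -5/3 + ((16 + A)/(A - 5))/3 = -5/3 + ((16 + A)/(-5 + A))/3 = -5/3 + (16 + A)/(3*(-5 + A)))
(C(0) - 124)**2 = ((41 - 4*0)/(3*(-5 + 0)) - 124)**2 = ((1/3)*(41 + 0)/(-5) - 124)**2 = ((1/3)*(-1/5)*41 - 124)**2 = (-41/15 - 124)**2 = (-1901/15)**2 = 3613801/225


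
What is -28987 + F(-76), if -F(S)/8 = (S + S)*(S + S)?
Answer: -213819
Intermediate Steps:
F(S) = -32*S² (F(S) = -8*(S + S)*(S + S) = -8*2*S*2*S = -32*S²)
-28987 + F(-76) = -28987 - 32*(-76)² = -28987 - 32*5776 = -28987 - 184832 = -213819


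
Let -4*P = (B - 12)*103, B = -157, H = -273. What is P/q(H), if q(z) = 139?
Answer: 17407/556 ≈ 31.308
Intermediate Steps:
P = 17407/4 (P = -(-157 - 12)*103/4 = -(-169)*103/4 = -¼*(-17407) = 17407/4 ≈ 4351.8)
P/q(H) = (17407/4)/139 = (17407/4)*(1/139) = 17407/556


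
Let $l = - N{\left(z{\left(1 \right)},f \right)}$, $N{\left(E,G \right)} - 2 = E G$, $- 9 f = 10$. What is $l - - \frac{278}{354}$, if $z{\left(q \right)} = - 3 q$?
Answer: $- \frac{805}{177} \approx -4.548$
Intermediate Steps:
$f = - \frac{10}{9}$ ($f = \left(- \frac{1}{9}\right) 10 = - \frac{10}{9} \approx -1.1111$)
$N{\left(E,G \right)} = 2 + E G$
$l = - \frac{16}{3}$ ($l = - (2 + \left(-3\right) 1 \left(- \frac{10}{9}\right)) = - (2 - - \frac{10}{3}) = - (2 + \frac{10}{3}) = \left(-1\right) \frac{16}{3} = - \frac{16}{3} \approx -5.3333$)
$l - - \frac{278}{354} = - \frac{16}{3} - - \frac{278}{354} = - \frac{16}{3} - \left(-278\right) \frac{1}{354} = - \frac{16}{3} - - \frac{139}{177} = - \frac{16}{3} + \frac{139}{177} = - \frac{805}{177}$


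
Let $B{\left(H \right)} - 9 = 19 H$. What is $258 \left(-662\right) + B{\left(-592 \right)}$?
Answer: $-182035$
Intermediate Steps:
$B{\left(H \right)} = 9 + 19 H$
$258 \left(-662\right) + B{\left(-592 \right)} = 258 \left(-662\right) + \left(9 + 19 \left(-592\right)\right) = -170796 + \left(9 - 11248\right) = -170796 - 11239 = -182035$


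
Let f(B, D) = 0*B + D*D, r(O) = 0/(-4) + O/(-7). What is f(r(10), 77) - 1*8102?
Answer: -2173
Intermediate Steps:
r(O) = -O/7 (r(O) = 0*(-¼) + O*(-⅐) = 0 - O/7 = -O/7)
f(B, D) = D² (f(B, D) = 0 + D² = D²)
f(r(10), 77) - 1*8102 = 77² - 1*8102 = 5929 - 8102 = -2173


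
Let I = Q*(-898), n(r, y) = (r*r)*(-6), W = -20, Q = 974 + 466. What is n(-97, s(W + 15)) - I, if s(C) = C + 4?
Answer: 1236666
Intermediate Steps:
Q = 1440
s(C) = 4 + C
n(r, y) = -6*r**2 (n(r, y) = r**2*(-6) = -6*r**2)
I = -1293120 (I = 1440*(-898) = -1293120)
n(-97, s(W + 15)) - I = -6*(-97)**2 - 1*(-1293120) = -6*9409 + 1293120 = -56454 + 1293120 = 1236666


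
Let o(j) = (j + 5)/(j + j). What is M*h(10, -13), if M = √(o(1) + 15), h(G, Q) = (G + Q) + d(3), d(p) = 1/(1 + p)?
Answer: -33*√2/4 ≈ -11.667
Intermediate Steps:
o(j) = (5 + j)/(2*j) (o(j) = (5 + j)/((2*j)) = (5 + j)*(1/(2*j)) = (5 + j)/(2*j))
h(G, Q) = ¼ + G + Q (h(G, Q) = (G + Q) + 1/(1 + 3) = (G + Q) + 1/4 = (G + Q) + ¼ = ¼ + G + Q)
M = 3*√2 (M = √((½)*(5 + 1)/1 + 15) = √((½)*1*6 + 15) = √(3 + 15) = √18 = 3*√2 ≈ 4.2426)
M*h(10, -13) = (3*√2)*(¼ + 10 - 13) = (3*√2)*(-11/4) = -33*√2/4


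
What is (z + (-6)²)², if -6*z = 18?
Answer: 1089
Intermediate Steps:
z = -3 (z = -⅙*18 = -3)
(z + (-6)²)² = (-3 + (-6)²)² = (-3 + 36)² = 33² = 1089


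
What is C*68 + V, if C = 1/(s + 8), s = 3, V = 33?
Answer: 431/11 ≈ 39.182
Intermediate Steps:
C = 1/11 (C = 1/(3 + 8) = 1/11 ≈ 0.090909)
C*68 + V = (1/11)*68 + 33 = 68/11 + 33 = 431/11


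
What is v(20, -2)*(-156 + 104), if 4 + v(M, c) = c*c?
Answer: 0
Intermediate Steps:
v(M, c) = -4 + c² (v(M, c) = -4 + c*c = -4 + c²)
v(20, -2)*(-156 + 104) = (-4 + (-2)²)*(-156 + 104) = (-4 + 4)*(-52) = 0*(-52) = 0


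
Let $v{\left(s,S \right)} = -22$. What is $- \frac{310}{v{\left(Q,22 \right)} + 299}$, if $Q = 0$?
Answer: $- \frac{310}{277} \approx -1.1191$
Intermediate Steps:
$- \frac{310}{v{\left(Q,22 \right)} + 299} = - \frac{310}{-22 + 299} = - \frac{310}{277}$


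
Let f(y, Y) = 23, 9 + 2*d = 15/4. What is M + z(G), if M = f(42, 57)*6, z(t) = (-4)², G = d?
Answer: 154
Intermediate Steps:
d = -21/8 (d = -9/2 + (15/4)/2 = -9/2 + (15*(¼))/2 = -9/2 + (½)*(15/4) = -9/2 + 15/8 = -21/8 ≈ -2.6250)
G = -21/8 ≈ -2.6250
z(t) = 16
M = 138 (M = 23*6 = 138)
M + z(G) = 138 + 16 = 154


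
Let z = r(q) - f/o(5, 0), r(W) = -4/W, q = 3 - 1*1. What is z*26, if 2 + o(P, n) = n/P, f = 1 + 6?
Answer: 39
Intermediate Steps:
q = 2 (q = 3 - 1 = 2)
f = 7
o(P, n) = -2 + n/P
z = 3/2 (z = -4/2 - 7/(-2 + 0/5) = -4*½ - 7/(-2 + 0*(⅕)) = -2 - 7/(-2 + 0) = -2 - 7/(-2) = -2 - 7*(-1)/2 = -2 - 1*(-7/2) = -2 + 7/2 = 3/2 ≈ 1.5000)
z*26 = (3/2)*26 = 39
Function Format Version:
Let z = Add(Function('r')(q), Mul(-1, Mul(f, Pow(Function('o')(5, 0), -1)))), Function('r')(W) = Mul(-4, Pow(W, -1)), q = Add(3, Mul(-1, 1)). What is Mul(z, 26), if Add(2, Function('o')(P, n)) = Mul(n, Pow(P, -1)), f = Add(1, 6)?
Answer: 39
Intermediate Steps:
q = 2 (q = Add(3, -1) = 2)
f = 7
Function('o')(P, n) = Add(-2, Mul(n, Pow(P, -1)))
z = Rational(3, 2) (z = Add(Mul(-4, Pow(2, -1)), Mul(-1, Mul(7, Pow(Add(-2, Mul(0, Pow(5, -1))), -1)))) = Add(Mul(-4, Rational(1, 2)), Mul(-1, Mul(7, Pow(Add(-2, Mul(0, Rational(1, 5))), -1)))) = Add(-2, Mul(-1, Mul(7, Pow(Add(-2, 0), -1)))) = Add(-2, Mul(-1, Mul(7, Pow(-2, -1)))) = Add(-2, Mul(-1, Mul(7, Rational(-1, 2)))) = Add(-2, Mul(-1, Rational(-7, 2))) = Add(-2, Rational(7, 2)) = Rational(3, 2) ≈ 1.5000)
Mul(z, 26) = Mul(Rational(3, 2), 26) = 39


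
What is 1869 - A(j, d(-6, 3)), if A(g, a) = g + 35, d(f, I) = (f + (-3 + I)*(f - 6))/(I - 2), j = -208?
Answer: 2042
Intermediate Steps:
d(f, I) = (f + (-6 + f)*(-3 + I))/(-2 + I) (d(f, I) = (f + (-3 + I)*(-6 + f))/(-2 + I) = (f + (-6 + f)*(-3 + I))/(-2 + I))
A(g, a) = 35 + g
1869 - A(j, d(-6, 3)) = 1869 - (35 - 208) = 1869 - 1*(-173) = 1869 + 173 = 2042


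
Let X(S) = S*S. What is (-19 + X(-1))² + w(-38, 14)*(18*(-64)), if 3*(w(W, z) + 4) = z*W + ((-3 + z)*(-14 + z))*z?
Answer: 209220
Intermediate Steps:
X(S) = S²
w(W, z) = -4 + W*z/3 + z*(-14 + z)*(-3 + z)/3 (w(W, z) = -4 + (z*W + ((-3 + z)*(-14 + z))*z)/3 = -4 + (W*z + ((-14 + z)*(-3 + z))*z)/3 = -4 + (W*z + z*(-14 + z)*(-3 + z))/3 = -4 + (W*z/3 + z*(-14 + z)*(-3 + z)/3) = -4 + W*z/3 + z*(-14 + z)*(-3 + z)/3)
(-19 + X(-1))² + w(-38, 14)*(18*(-64)) = (-19 + (-1)²)² + (-4 + 14*14 - 17/3*14² + (⅓)*14³ + (⅓)*(-38)*14)*(18*(-64)) = (-19 + 1)² + (-4 + 196 - 17/3*196 + (⅓)*2744 - 532/3)*(-1152) = (-18)² + (-4 + 196 - 3332/3 + 2744/3 - 532/3)*(-1152) = 324 - 544/3*(-1152) = 324 + 208896 = 209220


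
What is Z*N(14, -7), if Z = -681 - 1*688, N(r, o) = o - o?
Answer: 0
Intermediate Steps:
N(r, o) = 0
Z = -1369 (Z = -681 - 688 = -1369)
Z*N(14, -7) = -1369*0 = 0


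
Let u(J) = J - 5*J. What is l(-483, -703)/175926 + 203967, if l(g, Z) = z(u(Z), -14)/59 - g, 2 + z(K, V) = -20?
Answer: 2117102836553/10379634 ≈ 2.0397e+5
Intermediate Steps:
u(J) = -4*J
z(K, V) = -22 (z(K, V) = -2 - 20 = -22)
l(g, Z) = -22/59 - g
l(-483, -703)/175926 + 203967 = (-22/59 - 1*(-483))/175926 + 203967 = (-22/59 + 483)*(1/175926) + 203967 = (28475/59)*(1/175926) + 203967 = 28475/10379634 + 203967 = 2117102836553/10379634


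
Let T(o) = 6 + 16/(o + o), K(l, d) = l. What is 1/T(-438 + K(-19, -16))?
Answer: 457/2734 ≈ 0.16715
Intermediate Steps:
T(o) = 6 + 8/o (T(o) = 6 + 16/((2*o)) = 6 + 16*(1/(2*o)) = 6 + 8/o)
1/T(-438 + K(-19, -16)) = 1/(6 + 8/(-438 - 19)) = 1/(6 + 8/(-457)) = 1/(6 + 8*(-1/457)) = 1/(6 - 8/457) = 1/(2734/457) = 457/2734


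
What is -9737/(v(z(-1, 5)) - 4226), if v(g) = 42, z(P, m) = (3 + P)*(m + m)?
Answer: 9737/4184 ≈ 2.3272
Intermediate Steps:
z(P, m) = 2*m*(3 + P) (z(P, m) = (3 + P)*(2*m) = 2*m*(3 + P))
-9737/(v(z(-1, 5)) - 4226) = -9737/(42 - 4226) = -9737/(-4184) = -9737*(-1/4184) = 9737/4184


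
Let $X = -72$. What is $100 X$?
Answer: $-7200$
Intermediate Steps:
$100 X = 100 \left(-72\right) = -7200$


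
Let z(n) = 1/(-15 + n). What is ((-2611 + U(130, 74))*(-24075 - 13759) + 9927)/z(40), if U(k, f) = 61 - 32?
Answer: 2442432875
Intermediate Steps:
U(k, f) = 29
((-2611 + U(130, 74))*(-24075 - 13759) + 9927)/z(40) = ((-2611 + 29)*(-24075 - 13759) + 9927)/(1/(-15 + 40)) = (-2582*(-37834) + 9927)/(1/25) = (97687388 + 9927)/(1/25) = 97697315*25 = 2442432875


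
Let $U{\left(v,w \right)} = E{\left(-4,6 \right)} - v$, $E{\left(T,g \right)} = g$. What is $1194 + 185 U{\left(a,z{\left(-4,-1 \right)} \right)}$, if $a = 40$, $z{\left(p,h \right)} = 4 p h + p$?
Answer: $-5096$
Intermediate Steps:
$z{\left(p,h \right)} = p + 4 h p$ ($z{\left(p,h \right)} = 4 h p + p = p + 4 h p$)
$U{\left(v,w \right)} = 6 - v$
$1194 + 185 U{\left(a,z{\left(-4,-1 \right)} \right)} = 1194 + 185 \left(6 - 40\right) = 1194 + 185 \left(-34\right) = 1194 - 6290 = -5096$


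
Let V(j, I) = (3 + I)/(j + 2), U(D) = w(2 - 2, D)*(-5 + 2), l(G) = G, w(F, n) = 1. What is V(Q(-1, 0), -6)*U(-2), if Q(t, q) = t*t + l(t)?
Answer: 9/2 ≈ 4.5000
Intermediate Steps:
U(D) = -3 (U(D) = 1*(-5 + 2) = 1*(-3) = -3)
Q(t, q) = t + t² (Q(t, q) = t*t + t = t² + t = t + t²)
V(j, I) = (3 + I)/(2 + j)
V(Q(-1, 0), -6)*U(-2) = ((3 - 6)/(2 - (1 - 1)))*(-3) = (-3/(2 - 1*0))*(-3) = (-3/(2 + 0))*(-3) = (-3/2)*(-3) = ((½)*(-3))*(-3) = -3/2*(-3) = 9/2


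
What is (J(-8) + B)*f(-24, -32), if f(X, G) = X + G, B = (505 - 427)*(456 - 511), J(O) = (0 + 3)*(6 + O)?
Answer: 240576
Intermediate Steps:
J(O) = 18 + 3*O (J(O) = 3*(6 + O) = 18 + 3*O)
B = -4290 (B = 78*(-55) = -4290)
f(X, G) = G + X
(J(-8) + B)*f(-24, -32) = ((18 + 3*(-8)) - 4290)*(-32 - 24) = ((18 - 24) - 4290)*(-56) = (-6 - 4290)*(-56) = -4296*(-56) = 240576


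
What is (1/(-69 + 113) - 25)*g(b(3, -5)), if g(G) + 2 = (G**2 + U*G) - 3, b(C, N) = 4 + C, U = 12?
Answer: -35168/11 ≈ -3197.1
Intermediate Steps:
g(G) = -5 + G**2 + 12*G (g(G) = -2 + ((G**2 + 12*G) - 3) = -2 + (-3 + G**2 + 12*G) = -5 + G**2 + 12*G)
(1/(-69 + 113) - 25)*g(b(3, -5)) = (1/(-69 + 113) - 25)*(-5 + (4 + 3)**2 + 12*(4 + 3)) = (1/44 - 25)*(-5 + 7**2 + 12*7) = (1/44 - 25)*(-5 + 49 + 84) = -1099/44*128 = -35168/11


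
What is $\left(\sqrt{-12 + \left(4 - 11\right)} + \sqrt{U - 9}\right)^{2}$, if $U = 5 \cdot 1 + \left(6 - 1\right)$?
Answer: $\left(1 + i \sqrt{19}\right)^{2} \approx -18.0 + 8.7178 i$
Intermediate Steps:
$U = 10$ ($U = 5 + \left(6 - 1\right) = 5 + 5 = 10$)
$\left(\sqrt{-12 + \left(4 - 11\right)} + \sqrt{U - 9}\right)^{2} = \left(\sqrt{-12 + \left(4 - 11\right)} + \sqrt{10 - 9}\right)^{2} = \left(\sqrt{-12 - 7} + \sqrt{10 + \left(-10 + 1\right)}\right)^{2} = \left(\sqrt{-19} + \sqrt{10 - 9}\right)^{2} = \left(i \sqrt{19} + \sqrt{1}\right)^{2} = \left(i \sqrt{19} + 1\right)^{2} = \left(1 + i \sqrt{19}\right)^{2}$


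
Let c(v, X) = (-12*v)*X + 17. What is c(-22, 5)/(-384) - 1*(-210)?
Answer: 79303/384 ≈ 206.52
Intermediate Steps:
c(v, X) = 17 - 12*X*v (c(v, X) = -12*X*v + 17 = 17 - 12*X*v)
c(-22, 5)/(-384) - 1*(-210) = (17 - 12*5*(-22))/(-384) - 1*(-210) = (17 + 1320)*(-1/384) + 210 = 1337*(-1/384) + 210 = -1337/384 + 210 = 79303/384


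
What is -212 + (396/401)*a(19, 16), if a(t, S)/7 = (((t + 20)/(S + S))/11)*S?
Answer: -80098/401 ≈ -199.75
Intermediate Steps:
a(t, S) = 70/11 + 7*t/22 (a(t, S) = 7*((((t + 20)/(S + S))/11)*S) = 7*((((20 + t)/((2*S)))*(1/11))*S) = 7*((((20 + t)*(1/(2*S)))*(1/11))*S) = 7*((((20 + t)/(2*S))*(1/11))*S) = 7*(((20 + t)/(22*S))*S) = 7*(10/11 + t/22) = 70/11 + 7*t/22)
-212 + (396/401)*a(19, 16) = -212 + (396/401)*(70/11 + (7/22)*19) = -212 + (396*(1/401))*(70/11 + 133/22) = -212 + (396/401)*(273/22) = -212 + 4914/401 = -80098/401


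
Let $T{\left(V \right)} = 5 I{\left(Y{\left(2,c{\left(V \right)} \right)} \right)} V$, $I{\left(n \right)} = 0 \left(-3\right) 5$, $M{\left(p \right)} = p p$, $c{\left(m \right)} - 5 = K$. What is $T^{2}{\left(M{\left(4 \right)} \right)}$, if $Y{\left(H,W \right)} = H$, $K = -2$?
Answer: $0$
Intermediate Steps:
$c{\left(m \right)} = 3$ ($c{\left(m \right)} = 5 - 2 = 3$)
$M{\left(p \right)} = p^{2}$
$I{\left(n \right)} = 0$ ($I{\left(n \right)} = 0 \cdot 5 = 0$)
$T{\left(V \right)} = 0$ ($T{\left(V \right)} = 5 \cdot 0 V = 0 V = 0$)
$T^{2}{\left(M{\left(4 \right)} \right)} = 0^{2} = 0$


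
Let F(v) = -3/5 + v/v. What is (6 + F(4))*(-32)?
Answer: -1024/5 ≈ -204.80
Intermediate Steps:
F(v) = ⅖ (F(v) = -3*⅕ + 1 = -⅗ + 1 = ⅖)
(6 + F(4))*(-32) = (6 + ⅖)*(-32) = (32/5)*(-32) = -1024/5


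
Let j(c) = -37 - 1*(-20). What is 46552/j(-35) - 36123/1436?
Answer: -67462763/24412 ≈ -2763.5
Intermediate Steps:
j(c) = -17 (j(c) = -37 + 20 = -17)
46552/j(-35) - 36123/1436 = 46552/(-17) - 36123/1436 = 46552*(-1/17) - 36123*1/1436 = -46552/17 - 36123/1436 = -67462763/24412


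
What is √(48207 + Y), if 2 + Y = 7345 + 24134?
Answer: 2*√19921 ≈ 282.28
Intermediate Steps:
Y = 31477 (Y = -2 + (7345 + 24134) = -2 + 31479 = 31477)
√(48207 + Y) = √(48207 + 31477) = √79684 = 2*√19921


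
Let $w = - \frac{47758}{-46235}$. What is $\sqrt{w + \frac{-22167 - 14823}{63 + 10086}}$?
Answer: $\frac{2 i \sqrt{15974156603007295}}{156413005} \approx 1.6161 i$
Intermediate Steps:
$w = \frac{47758}{46235}$ ($w = \left(-47758\right) \left(- \frac{1}{46235}\right) = \frac{47758}{46235} \approx 1.0329$)
$\sqrt{w + \frac{-22167 - 14823}{63 + 10086}} = \sqrt{\frac{47758}{46235} + \frac{-22167 - 14823}{63 + 10086}} = \sqrt{\frac{47758}{46235} - \frac{36990}{10149}} = \sqrt{\frac{47758}{46235} - \frac{12330}{3383}} = \sqrt{- \frac{408512236}{156413005}} = \frac{2 i \sqrt{15974156603007295}}{156413005}$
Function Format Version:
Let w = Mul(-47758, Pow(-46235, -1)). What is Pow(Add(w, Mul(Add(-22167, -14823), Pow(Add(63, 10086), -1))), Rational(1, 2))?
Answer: Mul(Rational(2, 156413005), I, Pow(15974156603007295, Rational(1, 2))) ≈ Mul(1.6161, I)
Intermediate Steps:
w = Rational(47758, 46235) (w = Mul(-47758, Rational(-1, 46235)) = Rational(47758, 46235) ≈ 1.0329)
Pow(Add(w, Mul(Add(-22167, -14823), Pow(Add(63, 10086), -1))), Rational(1, 2)) = Pow(Add(Rational(47758, 46235), Mul(Add(-22167, -14823), Pow(Add(63, 10086), -1))), Rational(1, 2)) = Pow(Add(Rational(47758, 46235), Mul(-36990, Pow(10149, -1))), Rational(1, 2)) = Pow(Add(Rational(47758, 46235), Mul(-36990, Rational(1, 10149))), Rational(1, 2)) = Pow(Add(Rational(47758, 46235), Rational(-12330, 3383)), Rational(1, 2)) = Pow(Rational(-408512236, 156413005), Rational(1, 2)) = Mul(Rational(2, 156413005), I, Pow(15974156603007295, Rational(1, 2)))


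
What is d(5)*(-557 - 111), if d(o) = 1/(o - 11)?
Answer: 334/3 ≈ 111.33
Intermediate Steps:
d(o) = 1/(-11 + o)
d(5)*(-557 - 111) = (-557 - 111)/(-11 + 5) = -668/(-6) = -⅙*(-668) = 334/3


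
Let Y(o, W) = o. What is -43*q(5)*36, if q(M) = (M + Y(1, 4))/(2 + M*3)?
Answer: -9288/17 ≈ -546.35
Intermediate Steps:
q(M) = (1 + M)/(2 + 3*M) (q(M) = (M + 1)/(2 + M*3) = (1 + M)/(2 + 3*M))
-43*q(5)*36 = -43*(1 + 5)/(2 + 3*5)*36 = -43*6/(2 + 15)*36 = -43*6/17*36 = -258/17*36 = -9288/17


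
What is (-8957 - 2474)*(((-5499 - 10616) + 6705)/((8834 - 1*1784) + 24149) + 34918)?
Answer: -1778985745176/4457 ≈ -3.9914e+8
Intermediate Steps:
(-8957 - 2474)*(((-5499 - 10616) + 6705)/((8834 - 1*1784) + 24149) + 34918) = -11431*((-16115 + 6705)/((8834 - 1784) + 24149) + 34918) = -11431*(-9410/(7050 + 24149) + 34918) = -11431*(-9410/31199 + 34918) = -11431*1089397272/31199 = -1778985745176/4457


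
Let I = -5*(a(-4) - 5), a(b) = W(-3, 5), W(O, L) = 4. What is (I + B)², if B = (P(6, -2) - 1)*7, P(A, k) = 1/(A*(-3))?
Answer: 1849/324 ≈ 5.7068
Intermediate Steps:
P(A, k) = -1/(3*A) (P(A, k) = 1/(-3*A) = -1/(3*A))
a(b) = 4
I = 5 (I = -5*(4 - 5) = -5*(-1) = 5)
B = -133/18 (B = (-⅓/6 - 1)*7 = (-⅓*⅙ - 1)*7 = (-1/18 - 1)*7 = -19/18*7 = -133/18 ≈ -7.3889)
(I + B)² = (5 - 133/18)² = (-43/18)² = 1849/324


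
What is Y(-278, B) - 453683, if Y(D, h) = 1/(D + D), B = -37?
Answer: -252247749/556 ≈ -4.5368e+5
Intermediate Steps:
Y(D, h) = 1/(2*D)
Y(-278, B) - 453683 = (1/2)/(-278) - 453683 = (1/2)*(-1/278) - 453683 = -1/556 - 453683 = -252247749/556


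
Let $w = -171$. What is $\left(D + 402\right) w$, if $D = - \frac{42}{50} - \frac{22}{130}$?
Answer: $- \frac{22285062}{325} \approx -68569.0$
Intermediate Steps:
$D = - \frac{328}{325}$ ($D = \left(-42\right) \frac{1}{50} - \frac{11}{65} = - \frac{21}{25} - \frac{11}{65} = - \frac{328}{325} \approx -1.0092$)
$\left(D + 402\right) w = \left(- \frac{328}{325} + 402\right) \left(-171\right) = \frac{130322}{325} \left(-171\right) = - \frac{22285062}{325}$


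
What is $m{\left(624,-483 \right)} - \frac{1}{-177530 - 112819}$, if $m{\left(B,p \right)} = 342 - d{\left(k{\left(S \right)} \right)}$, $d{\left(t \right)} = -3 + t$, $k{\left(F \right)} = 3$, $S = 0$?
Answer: $\frac{99299359}{290349} \approx 342.0$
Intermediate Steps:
$m{\left(B,p \right)} = 342$ ($m{\left(B,p \right)} = 342 - \left(-3 + 3\right) = 342 - 0 = 342 + 0 = 342$)
$m{\left(624,-483 \right)} - \frac{1}{-177530 - 112819} = 342 - \frac{1}{-177530 - 112819} = 342 - \frac{1}{-290349} = 342 - - \frac{1}{290349} = 342 + \frac{1}{290349} = \frac{99299359}{290349}$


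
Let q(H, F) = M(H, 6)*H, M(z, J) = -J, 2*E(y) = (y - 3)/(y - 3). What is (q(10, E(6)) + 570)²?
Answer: 260100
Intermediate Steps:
E(y) = ½ (E(y) = ((y - 3)/(y - 3))/2 = ((-3 + y)/(-3 + y))/2 = (½)*1 = ½)
q(H, F) = -6*H (q(H, F) = (-1*6)*H = -6*H)
(q(10, E(6)) + 570)² = (-6*10 + 570)² = (-60 + 570)² = 510² = 260100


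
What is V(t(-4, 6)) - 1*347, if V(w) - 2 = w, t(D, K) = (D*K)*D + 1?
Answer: -248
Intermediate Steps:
t(D, K) = 1 + K*D² (t(D, K) = K*D² + 1 = 1 + K*D²)
V(w) = 2 + w
V(t(-4, 6)) - 1*347 = (2 + (1 + 6*(-4)²)) - 1*347 = (2 + (1 + 6*16)) - 347 = (2 + (1 + 96)) - 347 = (2 + 97) - 347 = 99 - 347 = -248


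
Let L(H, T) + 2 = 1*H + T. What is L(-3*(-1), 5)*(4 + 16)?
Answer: 120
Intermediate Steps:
L(H, T) = -2 + H + T (L(H, T) = -2 + (1*H + T) = -2 + (H + T) = -2 + H + T)
L(-3*(-1), 5)*(4 + 16) = (-2 - 3*(-1) + 5)*(4 + 16) = (-2 + 3 + 5)*20 = 6*20 = 120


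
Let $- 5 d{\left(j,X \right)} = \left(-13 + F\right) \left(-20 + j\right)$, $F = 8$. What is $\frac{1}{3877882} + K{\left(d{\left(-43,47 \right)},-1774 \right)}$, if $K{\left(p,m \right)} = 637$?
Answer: $\frac{2470210835}{3877882} \approx 637.0$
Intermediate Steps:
$d{\left(j,X \right)} = -20 + j$ ($d{\left(j,X \right)} = - \frac{\left(-13 + 8\right) \left(-20 + j\right)}{5} = - \frac{\left(-5\right) \left(-20 + j\right)}{5} = - \frac{100 - 5 j}{5} = -20 + j$)
$\frac{1}{3877882} + K{\left(d{\left(-43,47 \right)},-1774 \right)} = \frac{1}{3877882} + 637 = \frac{2470210835}{3877882}$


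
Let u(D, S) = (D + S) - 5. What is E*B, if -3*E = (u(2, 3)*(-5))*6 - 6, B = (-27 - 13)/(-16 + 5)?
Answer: 80/11 ≈ 7.2727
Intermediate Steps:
B = 40/11 (B = -40/(-11) = -40*(-1/11) = 40/11 ≈ 3.6364)
u(D, S) = -5 + D + S
E = 2 (E = -(((-5 + 2 + 3)*(-5))*6 - 6)/3 = -((0*(-5))*6 - 6)/3 = -(0*6 - 6)/3 = -(0 - 6)/3 = -⅓*(-6) = 2)
E*B = 2*(40/11) = 80/11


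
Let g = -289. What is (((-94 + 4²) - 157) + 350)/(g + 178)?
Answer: -115/111 ≈ -1.0360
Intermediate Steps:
(((-94 + 4²) - 157) + 350)/(g + 178) = (((-94 + 4²) - 157) + 350)/(-289 + 178) = (((-94 + 16) - 157) + 350)/(-111) = ((-78 - 157) + 350)*(-1/111) = (-235 + 350)*(-1/111) = 115*(-1/111) = -115/111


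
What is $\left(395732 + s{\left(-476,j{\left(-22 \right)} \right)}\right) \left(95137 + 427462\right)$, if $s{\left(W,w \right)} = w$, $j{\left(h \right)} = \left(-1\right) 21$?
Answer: $206798172889$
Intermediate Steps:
$j{\left(h \right)} = -21$
$\left(395732 + s{\left(-476,j{\left(-22 \right)} \right)}\right) \left(95137 + 427462\right) = \left(395732 - 21\right) \left(95137 + 427462\right) = 395711 \cdot 522599 = 206798172889$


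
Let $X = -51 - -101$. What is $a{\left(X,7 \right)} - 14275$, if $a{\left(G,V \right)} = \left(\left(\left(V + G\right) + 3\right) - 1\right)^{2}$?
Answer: $-10794$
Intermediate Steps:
$X = 50$ ($X = -51 + 101 = 50$)
$a{\left(G,V \right)} = \left(2 + G + V\right)^{2}$ ($a{\left(G,V \right)} = \left(\left(\left(G + V\right) + 3\right) - 1\right)^{2} = \left(\left(3 + G + V\right) - 1\right)^{2} = \left(2 + G + V\right)^{2}$)
$a{\left(X,7 \right)} - 14275 = \left(2 + 50 + 7\right)^{2} - 14275 = 59^{2} - 14275 = 3481 - 14275 = -10794$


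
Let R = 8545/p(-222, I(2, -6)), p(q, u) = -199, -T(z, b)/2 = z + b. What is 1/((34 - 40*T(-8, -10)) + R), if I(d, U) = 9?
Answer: -199/288339 ≈ -0.00069016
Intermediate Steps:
T(z, b) = -2*b - 2*z (T(z, b) = -2*(z + b) = -2*(b + z) = -2*b - 2*z)
R = -8545/199 (R = 8545/(-199) = 8545*(-1/199) = -8545/199 ≈ -42.940)
1/((34 - 40*T(-8, -10)) + R) = 1/((34 - 40*(-2*(-10) - 2*(-8))) - 8545/199) = 1/((34 - 40*(20 + 16)) - 8545/199) = 1/((34 - 40*36) - 8545/199) = 1/((34 - 1440) - 8545/199) = 1/(-1406 - 8545/199) = 1/(-288339/199) = -199/288339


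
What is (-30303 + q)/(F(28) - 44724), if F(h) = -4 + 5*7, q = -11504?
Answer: 41807/44693 ≈ 0.93543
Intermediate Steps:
F(h) = 31 (F(h) = -4 + 35 = 31)
(-30303 + q)/(F(28) - 44724) = (-30303 - 11504)/(31 - 44724) = -41807/(-44693) = -41807*(-1/44693) = 41807/44693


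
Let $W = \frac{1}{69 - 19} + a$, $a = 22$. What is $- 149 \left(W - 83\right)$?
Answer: $\frac{454301}{50} \approx 9086.0$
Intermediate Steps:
$W = \frac{1101}{50}$ ($W = \frac{1}{69 - 19} + 22 = \frac{1}{50} + 22 = \frac{1101}{50} \approx 22.02$)
$- 149 \left(W - 83\right) = - 149 \left(\frac{1101}{50} - 83\right) = \left(-149\right) \left(- \frac{3049}{50}\right) = \frac{454301}{50}$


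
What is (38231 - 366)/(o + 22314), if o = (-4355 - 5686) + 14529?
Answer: 37865/26802 ≈ 1.4128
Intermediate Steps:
o = 4488 (o = -10041 + 14529 = 4488)
(38231 - 366)/(o + 22314) = (38231 - 366)/(4488 + 22314) = 37865/26802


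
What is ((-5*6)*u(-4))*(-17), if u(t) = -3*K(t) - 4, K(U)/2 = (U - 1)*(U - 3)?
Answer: -109140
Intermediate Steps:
K(U) = 2*(-1 + U)*(-3 + U) (K(U) = 2*((U - 1)*(U - 3)) = 2*((-1 + U)*(-3 + U)) = 2*(-1 + U)*(-3 + U))
u(t) = -22 - 6*t**2 + 24*t (u(t) = -3*(6 - 8*t + 2*t**2) - 4 = (-18 - 6*t**2 + 24*t) - 4 = -22 - 6*t**2 + 24*t)
((-5*6)*u(-4))*(-17) = ((-5*6)*(-22 - 6*(-4)**2 + 24*(-4)))*(-17) = -30*(-22 - 6*16 - 96)*(-17) = -30*(-22 - 96 - 96)*(-17) = -30*(-214)*(-17) = 6420*(-17) = -109140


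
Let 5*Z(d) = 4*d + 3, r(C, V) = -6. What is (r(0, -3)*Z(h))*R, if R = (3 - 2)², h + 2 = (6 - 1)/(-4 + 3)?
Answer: 30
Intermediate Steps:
h = -7 (h = -2 + (6 - 1)/(-4 + 3) = -2 + 5/(-1) = -2 + 5*(-1) = -2 - 5 = -7)
R = 1 (R = 1² = 1)
Z(d) = ⅗ + 4*d/5 (Z(d) = (4*d + 3)/5 = (3 + 4*d)/5 = ⅗ + 4*d/5)
(r(0, -3)*Z(h))*R = -6*(⅗ + (⅘)*(-7))*1 = -6*(⅗ - 28/5)*1 = -6*(-5)*1 = 30*1 = 30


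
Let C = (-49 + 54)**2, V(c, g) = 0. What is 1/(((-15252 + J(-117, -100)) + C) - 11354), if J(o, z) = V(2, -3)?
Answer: -1/26581 ≈ -3.7621e-5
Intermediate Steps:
J(o, z) = 0
C = 25 (C = 5**2 = 25)
1/(((-15252 + J(-117, -100)) + C) - 11354) = 1/(((-15252 + 0) + 25) - 11354) = 1/((-15252 + 25) - 11354) = 1/(-15227 - 11354) = 1/(-26581) = -1/26581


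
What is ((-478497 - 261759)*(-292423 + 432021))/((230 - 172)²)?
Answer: -25834564272/841 ≈ -3.0719e+7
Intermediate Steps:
((-478497 - 261759)*(-292423 + 432021))/((230 - 172)²) = (-740256*139598)/(58²) = -103338257088/3364 = -103338257088*1/3364 = -25834564272/841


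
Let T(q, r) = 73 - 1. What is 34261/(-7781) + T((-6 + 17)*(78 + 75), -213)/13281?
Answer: -151486703/34446487 ≈ -4.3977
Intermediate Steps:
T(q, r) = 72
34261/(-7781) + T((-6 + 17)*(78 + 75), -213)/13281 = 34261/(-7781) + 72/13281 = 34261*(-1/7781) + 72*(1/13281) = -34261/7781 + 24/4427 = -151486703/34446487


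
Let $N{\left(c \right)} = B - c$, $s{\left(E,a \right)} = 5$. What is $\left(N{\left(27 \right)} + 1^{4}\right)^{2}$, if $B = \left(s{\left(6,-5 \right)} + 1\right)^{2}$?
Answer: $100$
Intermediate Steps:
$B = 36$ ($B = \left(5 + 1\right)^{2} = 6^{2} = 36$)
$N{\left(c \right)} = 36 - c$
$\left(N{\left(27 \right)} + 1^{4}\right)^{2} = \left(\left(36 - 27\right) + 1^{4}\right)^{2} = \left(\left(36 - 27\right) + 1\right)^{2} = \left(9 + 1\right)^{2} = 10^{2} = 100$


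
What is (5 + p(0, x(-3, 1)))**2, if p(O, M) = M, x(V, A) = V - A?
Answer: 1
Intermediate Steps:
(5 + p(0, x(-3, 1)))**2 = (5 + (-3 - 1*1))**2 = (5 + (-3 - 1))**2 = (5 - 4)**2 = 1**2 = 1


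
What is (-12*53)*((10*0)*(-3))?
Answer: 0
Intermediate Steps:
(-12*53)*((10*0)*(-3)) = -0*(-3) = -636*0 = 0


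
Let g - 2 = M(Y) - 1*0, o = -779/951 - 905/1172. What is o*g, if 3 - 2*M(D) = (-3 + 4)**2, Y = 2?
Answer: -1773643/371524 ≈ -4.7740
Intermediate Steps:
o = -1773643/1114572 (o = -779*1/951 - 905*1/1172 = -779/951 - 905/1172 = -1773643/1114572 ≈ -1.5913)
M(D) = 1 (M(D) = 3/2 - (-3 + 4)**2/2 = 3/2 - 1/2*1**2 = 3/2 - 1/2*1 = 3/2 - 1/2 = 1)
g = 3 (g = 2 + (1 - 1*0) = 2 + (1 + 0) = 2 + 1 = 3)
o*g = -1773643/1114572*3 = -1773643/371524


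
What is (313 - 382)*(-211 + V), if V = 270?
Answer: -4071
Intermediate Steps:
(313 - 382)*(-211 + V) = (313 - 382)*(-211 + 270) = -69*59 = -4071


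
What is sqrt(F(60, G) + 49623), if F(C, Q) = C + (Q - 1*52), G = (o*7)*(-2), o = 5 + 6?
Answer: sqrt(49477) ≈ 222.43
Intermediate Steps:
o = 11
G = -154 (G = (11*7)*(-2) = 77*(-2) = -154)
F(C, Q) = -52 + C + Q (F(C, Q) = C + (Q - 52) = C + (-52 + Q) = -52 + C + Q)
sqrt(F(60, G) + 49623) = sqrt((-52 + 60 - 154) + 49623) = sqrt(-146 + 49623) = sqrt(49477)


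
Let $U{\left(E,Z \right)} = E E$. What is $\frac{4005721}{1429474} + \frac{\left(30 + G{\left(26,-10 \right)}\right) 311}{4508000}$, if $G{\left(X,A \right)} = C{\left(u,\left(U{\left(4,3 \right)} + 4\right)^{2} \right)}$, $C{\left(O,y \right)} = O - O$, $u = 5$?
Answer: $\frac{903556363021}{322203439600} \approx 2.8043$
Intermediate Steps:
$U{\left(E,Z \right)} = E^{2}$
$C{\left(O,y \right)} = 0$
$G{\left(X,A \right)} = 0$
$\frac{4005721}{1429474} + \frac{\left(30 + G{\left(26,-10 \right)}\right) 311}{4508000} = \frac{4005721}{1429474} + \frac{\left(30 + 0\right) 311}{4508000} = 4005721 \cdot \frac{1}{1429474} + 30 \cdot 311 \cdot \frac{1}{4508000} = \frac{4005721}{1429474} + 9330 \cdot \frac{1}{4508000} = \frac{4005721}{1429474} + \frac{933}{450800} = \frac{903556363021}{322203439600}$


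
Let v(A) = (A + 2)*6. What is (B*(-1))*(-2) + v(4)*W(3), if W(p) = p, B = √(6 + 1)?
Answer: 108 + 2*√7 ≈ 113.29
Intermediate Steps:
B = √7 ≈ 2.6458
v(A) = 12 + 6*A (v(A) = (2 + A)*6 = 12 + 6*A)
(B*(-1))*(-2) + v(4)*W(3) = (√7*(-1))*(-2) + (12 + 6*4)*3 = -√7*(-2) + (12 + 24)*3 = 2*√7 + 36*3 = 2*√7 + 108 = 108 + 2*√7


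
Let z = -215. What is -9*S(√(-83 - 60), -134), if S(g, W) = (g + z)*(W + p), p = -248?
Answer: -739170 + 3438*I*√143 ≈ -7.3917e+5 + 41113.0*I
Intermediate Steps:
S(g, W) = (-248 + W)*(-215 + g) (S(g, W) = (g - 215)*(W - 248) = (-215 + g)*(-248 + W) = (-248 + W)*(-215 + g))
-9*S(√(-83 - 60), -134) = -9*(53320 - 248*√(-83 - 60) - 215*(-134) - 134*√(-83 - 60)) = -9*(53320 - 248*I*√143 + 28810 - 134*I*√143) = -9*(82130 - 382*I*√143) = -739170 + 3438*I*√143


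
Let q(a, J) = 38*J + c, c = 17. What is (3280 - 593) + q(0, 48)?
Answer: 4528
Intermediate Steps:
q(a, J) = 17 + 38*J (q(a, J) = 38*J + 17 = 17 + 38*J)
(3280 - 593) + q(0, 48) = (3280 - 593) + (17 + 38*48) = 2687 + (17 + 1824) = 2687 + 1841 = 4528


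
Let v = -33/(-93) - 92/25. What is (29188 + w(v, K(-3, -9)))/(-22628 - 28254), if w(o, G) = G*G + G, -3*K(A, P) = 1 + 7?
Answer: -6914/12051 ≈ -0.57373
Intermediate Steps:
v = -2577/775 (v = -33*(-1/93) - 92*1/25 = 11/31 - 92/25 = -2577/775 ≈ -3.3252)
K(A, P) = -8/3 (K(A, P) = -(1 + 7)/3 = -⅓*8 = -8/3)
w(o, G) = G + G² (w(o, G) = G² + G = G + G²)
(29188 + w(v, K(-3, -9)))/(-22628 - 28254) = (29188 - 8*(1 - 8/3)/3)/(-22628 - 28254) = (29188 - 8/3*(-5/3))/(-50882) = (29188 + 40/9)*(-1/50882) = (262732/9)*(-1/50882) = -6914/12051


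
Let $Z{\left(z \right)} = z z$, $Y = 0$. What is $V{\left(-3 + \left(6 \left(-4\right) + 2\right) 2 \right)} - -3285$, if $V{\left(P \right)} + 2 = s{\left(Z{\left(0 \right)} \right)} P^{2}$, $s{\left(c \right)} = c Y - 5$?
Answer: $-7762$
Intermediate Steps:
$Z{\left(z \right)} = z^{2}$
$s{\left(c \right)} = -5$ ($s{\left(c \right)} = c 0 - 5 = 0 - 5 = -5$)
$V{\left(P \right)} = -2 - 5 P^{2}$
$V{\left(-3 + \left(6 \left(-4\right) + 2\right) 2 \right)} - -3285 = \left(-2 - 5 \left(-3 + \left(6 \left(-4\right) + 2\right) 2\right)^{2}\right) - -3285 = \left(-2 - 5 \left(-3 + \left(-24 + 2\right) 2\right)^{2}\right) + 3285 = \left(-2 - 5 \left(-3 - 44\right)^{2}\right) + 3285 = \left(-2 - 5 \left(-47\right)^{2}\right) + 3285 = \left(-2 - 11045\right) + 3285 = -11047 + 3285 = -7762$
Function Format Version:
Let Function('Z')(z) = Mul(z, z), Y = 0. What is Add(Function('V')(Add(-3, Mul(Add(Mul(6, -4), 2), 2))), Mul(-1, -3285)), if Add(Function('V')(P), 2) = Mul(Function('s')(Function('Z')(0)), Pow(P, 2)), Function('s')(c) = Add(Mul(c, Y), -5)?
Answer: -7762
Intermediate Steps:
Function('Z')(z) = Pow(z, 2)
Function('s')(c) = -5 (Function('s')(c) = Add(Mul(c, 0), -5) = Add(0, -5) = -5)
Function('V')(P) = Add(-2, Mul(-5, Pow(P, 2)))
Add(Function('V')(Add(-3, Mul(Add(Mul(6, -4), 2), 2))), Mul(-1, -3285)) = Add(Add(-2, Mul(-5, Pow(Add(-3, Mul(Add(Mul(6, -4), 2), 2)), 2))), Mul(-1, -3285)) = Add(Add(-2, Mul(-5, Pow(Add(-3, Mul(Add(-24, 2), 2)), 2))), 3285) = Add(Add(-2, Mul(-5, Pow(Add(-3, Mul(-22, 2)), 2))), 3285) = Add(Add(-2, Mul(-5, Pow(Add(-3, -44), 2))), 3285) = Add(Add(-2, Mul(-5, Pow(-47, 2))), 3285) = Add(Add(-2, Mul(-5, 2209)), 3285) = Add(Add(-2, -11045), 3285) = Add(-11047, 3285) = -7762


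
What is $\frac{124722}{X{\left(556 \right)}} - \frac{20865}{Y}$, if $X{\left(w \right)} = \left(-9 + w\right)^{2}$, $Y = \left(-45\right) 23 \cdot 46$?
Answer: $\frac{812067347}{949689366} \approx 0.85509$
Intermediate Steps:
$Y = -47610$ ($Y = \left(-1035\right) 46 = -47610$)
$\frac{124722}{X{\left(556 \right)}} - \frac{20865}{Y} = \frac{124722}{\left(-9 + 556\right)^{2}} - \frac{20865}{-47610} = \frac{124722}{547^{2}} - - \frac{1391}{3174} = \frac{124722}{299209} + \frac{1391}{3174} = \frac{812067347}{949689366}$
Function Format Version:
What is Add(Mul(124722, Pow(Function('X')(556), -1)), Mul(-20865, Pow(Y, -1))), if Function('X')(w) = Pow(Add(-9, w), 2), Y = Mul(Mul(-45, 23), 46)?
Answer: Rational(812067347, 949689366) ≈ 0.85509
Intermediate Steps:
Y = -47610 (Y = Mul(-1035, 46) = -47610)
Add(Mul(124722, Pow(Function('X')(556), -1)), Mul(-20865, Pow(Y, -1))) = Add(Mul(124722, Pow(Pow(Add(-9, 556), 2), -1)), Mul(-20865, Pow(-47610, -1))) = Add(Mul(124722, Pow(Pow(547, 2), -1)), Mul(-20865, Rational(-1, 47610))) = Add(Mul(124722, Pow(299209, -1)), Rational(1391, 3174)) = Add(Mul(124722, Rational(1, 299209)), Rational(1391, 3174)) = Add(Rational(124722, 299209), Rational(1391, 3174)) = Rational(812067347, 949689366)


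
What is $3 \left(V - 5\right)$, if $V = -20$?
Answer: $-75$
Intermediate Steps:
$3 \left(V - 5\right) = 3 \left(-20 - 5\right) = 3 \left(-25\right) = -75$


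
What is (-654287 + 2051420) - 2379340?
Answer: -982207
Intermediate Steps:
(-654287 + 2051420) - 2379340 = 1397133 - 2379340 = -982207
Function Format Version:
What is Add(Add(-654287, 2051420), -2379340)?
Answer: -982207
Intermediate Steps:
Add(Add(-654287, 2051420), -2379340) = Add(1397133, -2379340) = -982207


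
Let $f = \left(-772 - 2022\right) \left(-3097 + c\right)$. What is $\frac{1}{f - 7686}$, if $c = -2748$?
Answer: $\frac{1}{16323244} \approx 6.1262 \cdot 10^{-8}$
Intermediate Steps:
$f = 16330930$ ($f = \left(-772 - 2022\right) \left(-3097 - 2748\right) = \left(-2794\right) \left(-5845\right) = 16330930$)
$\frac{1}{f - 7686} = \frac{1}{16330930 - 7686} = \frac{1}{16323244}$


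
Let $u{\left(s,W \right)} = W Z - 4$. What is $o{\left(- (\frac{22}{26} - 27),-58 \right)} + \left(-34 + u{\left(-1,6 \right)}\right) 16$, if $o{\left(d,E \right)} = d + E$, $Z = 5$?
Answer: $- \frac{2078}{13} \approx -159.85$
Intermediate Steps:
$u{\left(s,W \right)} = -4 + 5 W$ ($u{\left(s,W \right)} = W 5 - 4 = 5 W - 4 = -4 + 5 W$)
$o{\left(d,E \right)} = E + d$
$o{\left(- (\frac{22}{26} - 27),-58 \right)} + \left(-34 + u{\left(-1,6 \right)}\right) 16 = \left(-58 - \left(\frac{22}{26} - 27\right)\right) + \left(-34 + \left(-4 + 5 \cdot 6\right)\right) 16 = \left(-58 - \left(22 \cdot \frac{1}{26} - 27\right)\right) + \left(-34 + \left(-4 + 30\right)\right) 16 = \left(-58 - \left(\frac{11}{13} - 27\right)\right) + \left(-34 + 26\right) 16 = \left(-58 - - \frac{340}{13}\right) - 128 = \left(-58 + \frac{340}{13}\right) - 128 = - \frac{414}{13} - 128 = - \frac{2078}{13}$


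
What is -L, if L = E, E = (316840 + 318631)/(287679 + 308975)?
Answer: -635471/596654 ≈ -1.0651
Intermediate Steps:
E = 635471/596654 ≈ 1.0651
L = 635471/596654 ≈ 1.0651
-L = -1*635471/596654 = -635471/596654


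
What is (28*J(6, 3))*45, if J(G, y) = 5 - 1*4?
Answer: 1260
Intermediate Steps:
J(G, y) = 1 (J(G, y) = 5 - 4 = 1)
(28*J(6, 3))*45 = (28*1)*45 = 28*45 = 1260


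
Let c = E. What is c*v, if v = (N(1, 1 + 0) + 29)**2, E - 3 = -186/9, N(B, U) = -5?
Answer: -10176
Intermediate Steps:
E = -53/3 (E = 3 - 186/9 = 3 - 186*1/9 = 3 - 62/3 = -53/3 ≈ -17.667)
v = 576 (v = (-5 + 29)**2 = 24**2 = 576)
c = -53/3 ≈ -17.667
c*v = -53/3*576 = -10176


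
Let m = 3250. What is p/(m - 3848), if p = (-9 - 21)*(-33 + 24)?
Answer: -135/299 ≈ -0.45151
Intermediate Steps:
p = 270 (p = -30*(-9) = 270)
p/(m - 3848) = 270/(3250 - 3848) = 270/(-598) = -1/598*270 = -135/299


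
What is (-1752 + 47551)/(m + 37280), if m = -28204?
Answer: 45799/9076 ≈ 5.0462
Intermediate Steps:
(-1752 + 47551)/(m + 37280) = (-1752 + 47551)/(-28204 + 37280) = 45799/9076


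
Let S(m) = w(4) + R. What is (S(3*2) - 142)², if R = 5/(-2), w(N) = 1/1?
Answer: 82369/4 ≈ 20592.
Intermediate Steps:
w(N) = 1 (w(N) = 1*1 = 1)
R = -5/2 (R = 5*(-½) = -5/2 ≈ -2.5000)
S(m) = -3/2 (S(m) = 1 - 5/2 = -3/2)
(S(3*2) - 142)² = (-3/2 - 142)² = (-287/2)² = 82369/4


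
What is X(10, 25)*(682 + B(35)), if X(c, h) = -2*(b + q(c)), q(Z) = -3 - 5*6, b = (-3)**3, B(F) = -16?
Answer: 79920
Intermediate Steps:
b = -27
q(Z) = -33 (q(Z) = -3 - 30 = -33)
X(c, h) = 120 (X(c, h) = -2*(-27 - 33) = -2*(-60) = 120)
X(10, 25)*(682 + B(35)) = 120*(682 - 16) = 120*666 = 79920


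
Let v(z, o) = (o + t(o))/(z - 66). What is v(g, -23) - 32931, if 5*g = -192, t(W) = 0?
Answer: -17189867/522 ≈ -32931.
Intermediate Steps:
g = -192/5 (g = (⅕)*(-192) = -192/5 ≈ -38.400)
v(z, o) = o/(-66 + z) (v(z, o) = (o + 0)/(z - 66) = o/(-66 + z))
v(g, -23) - 32931 = -23/(-66 - 192/5) - 32931 = -23/(-522/5) - 32931 = -23*(-5/522) - 32931 = 115/522 - 32931 = -17189867/522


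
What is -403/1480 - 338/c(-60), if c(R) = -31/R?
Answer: -30026893/45880 ≈ -654.47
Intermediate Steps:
-403/1480 - 338/c(-60) = -403/1480 - 338/((-31/(-60))) = -403*1/1480 - 338/((-31*(-1/60))) = -403/1480 - 338/31/60 = -403/1480 - 338*60/31 = -403/1480 - 20280/31 = -30026893/45880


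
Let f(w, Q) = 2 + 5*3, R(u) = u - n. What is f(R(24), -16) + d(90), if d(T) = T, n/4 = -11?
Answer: 107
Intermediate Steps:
n = -44 (n = 4*(-11) = -44)
R(u) = 44 + u (R(u) = u - 1*(-44) = u + 44 = 44 + u)
f(w, Q) = 17 (f(w, Q) = 2 + 15 = 17)
f(R(24), -16) + d(90) = 17 + 90 = 107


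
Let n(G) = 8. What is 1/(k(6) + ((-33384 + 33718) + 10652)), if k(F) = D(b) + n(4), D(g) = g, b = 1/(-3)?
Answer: 3/32981 ≈ 9.0961e-5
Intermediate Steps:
b = -⅓ ≈ -0.33333
k(F) = 23/3 (k(F) = -⅓ + 8 = 23/3)
1/(k(6) + ((-33384 + 33718) + 10652)) = 1/(23/3 + ((-33384 + 33718) + 10652)) = 1/(23/3 + (334 + 10652)) = 1/(23/3 + 10986) = 1/(32981/3) = 3/32981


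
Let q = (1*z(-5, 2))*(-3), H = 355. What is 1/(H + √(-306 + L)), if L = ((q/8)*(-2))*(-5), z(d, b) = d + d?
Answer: 710/252587 - I*√1074/252587 ≈ 0.0028109 - 0.00012975*I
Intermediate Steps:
z(d, b) = 2*d
q = 30 (q = (1*(2*(-5)))*(-3) = (1*(-10))*(-3) = -10*(-3) = 30)
L = 75/2 (L = ((30/8)*(-2))*(-5) = ((30*(⅛))*(-2))*(-5) = ((15/4)*(-2))*(-5) = -15/2*(-5) = 75/2 ≈ 37.500)
1/(H + √(-306 + L)) = 1/(355 + √(-306 + 75/2)) = 1/(355 + √(-537/2)) = 1/(355 + I*√1074/2)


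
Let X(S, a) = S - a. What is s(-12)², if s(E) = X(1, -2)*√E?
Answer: -108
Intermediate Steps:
s(E) = 3*√E (s(E) = (1 - 1*(-2))*√E = (1 + 2)*√E = 3*√E)
s(-12)² = (3*√(-12))² = (3*(2*I*√3))² = (6*I*√3)² = -108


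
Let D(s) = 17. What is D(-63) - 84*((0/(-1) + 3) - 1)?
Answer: -151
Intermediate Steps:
D(-63) - 84*((0/(-1) + 3) - 1) = 17 - 84*((0/(-1) + 3) - 1) = 17 - 84*((0*(-1) + 3) - 1) = 17 - 84*((0 + 3) - 1) = 17 - 84*(3 - 1) = 17 - 84*2 = 17 - 168 = -151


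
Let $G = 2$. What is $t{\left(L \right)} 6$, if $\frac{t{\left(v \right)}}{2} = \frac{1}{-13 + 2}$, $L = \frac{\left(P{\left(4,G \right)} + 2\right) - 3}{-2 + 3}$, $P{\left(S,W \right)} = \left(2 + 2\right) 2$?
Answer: $- \frac{12}{11} \approx -1.0909$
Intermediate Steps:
$P{\left(S,W \right)} = 8$ ($P{\left(S,W \right)} = 4 \cdot 2 = 8$)
$L = 7$ ($L = \frac{\left(8 + 2\right) - 3}{-2 + 3} = \frac{10 - 3}{1} = 7 \cdot 1 = 7$)
$t{\left(v \right)} = - \frac{2}{11}$ ($t{\left(v \right)} = \frac{2}{-13 + 2} = \frac{2}{-11} = 2 \left(- \frac{1}{11}\right) = - \frac{2}{11}$)
$t{\left(L \right)} 6 = \left(- \frac{2}{11}\right) 6 = - \frac{12}{11}$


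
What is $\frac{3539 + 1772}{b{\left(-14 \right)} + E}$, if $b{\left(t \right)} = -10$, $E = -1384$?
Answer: $- \frac{5311}{1394} \approx -3.8099$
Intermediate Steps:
$\frac{3539 + 1772}{b{\left(-14 \right)} + E} = \frac{3539 + 1772}{-10 - 1384} = \frac{5311}{-1394} = 5311 \left(- \frac{1}{1394}\right) = - \frac{5311}{1394}$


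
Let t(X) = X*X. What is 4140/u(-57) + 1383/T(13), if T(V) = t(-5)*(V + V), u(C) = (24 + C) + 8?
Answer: -106257/650 ≈ -163.47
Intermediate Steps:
t(X) = X²
u(C) = 32 + C
T(V) = 50*V (T(V) = (-5)²*(V + V) = 25*(2*V) = 50*V)
4140/u(-57) + 1383/T(13) = 4140/(32 - 57) + 1383/((50*13)) = 4140/(-25) + 1383/650 = 4140*(-1/25) + 1383*(1/650) = -828/5 + 1383/650 = -106257/650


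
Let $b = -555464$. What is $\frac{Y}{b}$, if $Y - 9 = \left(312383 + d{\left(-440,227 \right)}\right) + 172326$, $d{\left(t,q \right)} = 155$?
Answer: $- \frac{484873}{555464} \approx -0.87292$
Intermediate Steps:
$Y = 484873$ ($Y = 9 + \left(\left(312383 + 155\right) + 172326\right) = 9 + \left(312538 + 172326\right) = 9 + 484864 = 484873$)
$\frac{Y}{b} = \frac{484873}{-555464} = 484873 \left(- \frac{1}{555464}\right) = - \frac{484873}{555464}$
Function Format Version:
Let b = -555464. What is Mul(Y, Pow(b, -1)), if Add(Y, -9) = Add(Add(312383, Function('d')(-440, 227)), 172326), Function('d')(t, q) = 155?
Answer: Rational(-484873, 555464) ≈ -0.87292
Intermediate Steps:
Y = 484873 (Y = Add(9, Add(Add(312383, 155), 172326)) = Add(9, Add(312538, 172326)) = Add(9, 484864) = 484873)
Mul(Y, Pow(b, -1)) = Mul(484873, Pow(-555464, -1)) = Mul(484873, Rational(-1, 555464)) = Rational(-484873, 555464)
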